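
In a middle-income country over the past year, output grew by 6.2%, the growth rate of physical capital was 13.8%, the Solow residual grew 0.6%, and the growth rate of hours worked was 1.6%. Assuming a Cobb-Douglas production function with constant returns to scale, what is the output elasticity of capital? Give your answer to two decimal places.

0.33

gY = gA + α·gK + (1−α)·gL, so gY − gA − gL = α(gK − gL).
6.2 − 0.6 − 1.6 = α × (13.8 − 1.6).
4 = 12.2 α, so α = 0.3279.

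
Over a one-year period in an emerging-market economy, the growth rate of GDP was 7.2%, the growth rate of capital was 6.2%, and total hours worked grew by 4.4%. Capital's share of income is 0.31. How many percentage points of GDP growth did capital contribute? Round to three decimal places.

1.922 pp

Contribution = share × growth = 0.31 × 6.2 = 1.922 pp.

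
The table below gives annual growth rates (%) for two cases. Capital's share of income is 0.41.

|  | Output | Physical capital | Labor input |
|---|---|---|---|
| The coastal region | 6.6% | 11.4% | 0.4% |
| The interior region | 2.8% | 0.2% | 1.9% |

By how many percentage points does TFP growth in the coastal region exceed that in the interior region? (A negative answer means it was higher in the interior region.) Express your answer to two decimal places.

Labor's share = 1 − 0.41 = 0.59.
The coastal region: TFP = 6.6 − 4.674 − 0.236 = 1.69%.
The interior region: TFP = 2.8 − 0.082 − 1.121 = 1.597%.
Difference = 1.69 − (1.597) = 0.093 pp.

0.09 percentage points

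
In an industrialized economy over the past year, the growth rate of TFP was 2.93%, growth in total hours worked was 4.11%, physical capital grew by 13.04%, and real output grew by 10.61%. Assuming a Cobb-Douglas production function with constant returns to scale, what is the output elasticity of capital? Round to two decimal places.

0.40

gY = gA + α·gK + (1−α)·gL, so gY − gA − gL = α(gK − gL).
10.61 − 2.93 − 4.11 = α × (13.04 − 4.11).
3.57 = 8.93 α, so α = 0.3998.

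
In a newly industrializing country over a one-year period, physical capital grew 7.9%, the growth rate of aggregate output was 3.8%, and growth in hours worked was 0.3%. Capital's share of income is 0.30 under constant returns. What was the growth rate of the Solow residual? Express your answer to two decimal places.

Labor's share = 1 − 0.3 = 0.7.
Physical capital: 0.3 × 7.9 = 2.37 pp.
Hours worked: 0.7 × 0.3 = 0.21 pp.
TFP growth = 3.8 − 2.58 = 1.22%.

The Solow residual growth was 1.22%.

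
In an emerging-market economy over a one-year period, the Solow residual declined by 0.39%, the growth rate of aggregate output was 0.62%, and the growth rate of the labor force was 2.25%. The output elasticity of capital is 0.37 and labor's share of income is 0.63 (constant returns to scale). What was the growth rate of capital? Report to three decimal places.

Labor's share = 1 − 0.37 = 0.63.
gY = gA + 0.63×2.25 + 0.37×g.
0.37×g = 0.62 + 0.39 − 1.4175 = -0.4075.
g = -0.4075 / 0.37 = -1.10135%.

-1.101%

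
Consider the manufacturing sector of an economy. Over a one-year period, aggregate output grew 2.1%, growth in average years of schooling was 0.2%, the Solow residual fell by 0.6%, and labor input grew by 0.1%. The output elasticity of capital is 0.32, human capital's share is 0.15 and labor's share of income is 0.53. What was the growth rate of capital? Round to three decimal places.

8.178%

Labor's share = 1 − 0.32 − 0.15 = 0.53.
gY = gA + 0.15×0.2 + 0.53×0.1 + 0.32×g.
0.32×g = 2.1 + 0.6 − 0.083 = 2.617.
g = 2.617 / 0.32 = 8.17813%.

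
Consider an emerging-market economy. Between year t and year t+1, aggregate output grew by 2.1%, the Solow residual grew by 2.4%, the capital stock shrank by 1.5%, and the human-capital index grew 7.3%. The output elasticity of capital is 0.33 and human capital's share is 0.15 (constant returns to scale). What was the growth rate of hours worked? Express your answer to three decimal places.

-1.731%

Labor's share = 1 − 0.33 − 0.15 = 0.52.
gY = gA + 0.33×(-1.5) + 0.15×7.3 + 0.52×g.
0.52×g = 2.1 − 2.4 − 0.6 = -0.9.
g = -0.9 / 0.52 = -1.73077%.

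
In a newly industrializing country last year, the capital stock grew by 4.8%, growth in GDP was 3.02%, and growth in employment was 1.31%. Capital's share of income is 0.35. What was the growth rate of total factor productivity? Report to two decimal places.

0.49%

Labor's share = 1 − 0.35 = 0.65.
The capital stock: 0.35 × 4.8 = 1.68 pp.
Employment: 0.65 × 1.31 = 0.8515 pp.
TFP growth = 3.02 − 2.5315 = 0.4885%.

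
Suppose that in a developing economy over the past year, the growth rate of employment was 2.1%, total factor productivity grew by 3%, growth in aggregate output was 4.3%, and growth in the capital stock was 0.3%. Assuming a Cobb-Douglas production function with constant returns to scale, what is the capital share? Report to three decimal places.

0.444

gY = gA + α·gK + (1−α)·gL, so gY − gA − gL = α(gK − gL).
4.3 − 3 − 2.1 = α × (0.3 − 2.1).
-0.8 = -1.8 α, so α = 0.44444.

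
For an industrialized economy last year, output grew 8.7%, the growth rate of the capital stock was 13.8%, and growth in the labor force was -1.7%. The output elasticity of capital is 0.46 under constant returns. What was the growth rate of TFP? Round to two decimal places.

3.27%

Labor's share = 1 − 0.46 = 0.54.
The capital stock: 0.46 × 13.8 = 6.348 pp.
The labor force: 0.54 × (-1.7) = -0.918 pp.
TFP growth = 8.7 − 5.43 = 3.27%.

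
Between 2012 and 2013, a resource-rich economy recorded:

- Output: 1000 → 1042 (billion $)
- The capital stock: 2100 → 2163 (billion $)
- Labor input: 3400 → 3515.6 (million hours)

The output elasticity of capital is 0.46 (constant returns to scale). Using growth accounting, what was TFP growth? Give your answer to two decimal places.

0.98%

Output growth = (1042 − 1000) / 1000 = 4.2%.
The capital stock growth = (2163 − 2100) / 2100 = 3%.
Labor input growth = (3515.6 − 3400) / 3400 = 3.4%.
Labor's share = 1 − 0.46 = 0.54.
The capital stock: 0.46 × 3 = 1.38 pp.
Labor input: 0.54 × 3.4 = 1.836 pp.
TFP growth = 4.2 − 3.216 = 0.984%.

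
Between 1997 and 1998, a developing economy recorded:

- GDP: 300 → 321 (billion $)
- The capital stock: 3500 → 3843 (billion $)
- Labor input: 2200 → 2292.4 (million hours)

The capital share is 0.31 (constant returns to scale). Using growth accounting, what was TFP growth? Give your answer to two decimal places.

GDP growth = (321 − 300) / 300 = 7%.
The capital stock growth = (3843 − 3500) / 3500 = 9.8%.
Labor input growth = (2292.4 − 2200) / 2200 = 4.2%.
Labor's share = 1 − 0.31 = 0.69.
The capital stock: 0.31 × 9.8 = 3.038 pp.
Labor input: 0.69 × 4.2 = 2.898 pp.
TFP growth = 7 − 5.936 = 1.064%.

TFP grew 1.06%.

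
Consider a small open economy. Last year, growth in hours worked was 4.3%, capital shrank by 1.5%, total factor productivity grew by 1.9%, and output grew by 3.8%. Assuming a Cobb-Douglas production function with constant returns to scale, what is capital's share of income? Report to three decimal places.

Capital's share of income is 0.414.

gY = gA + α·gK + (1−α)·gL, so gY − gA − gL = α(gK − gL).
3.8 − 1.9 − 4.3 = α × (-1.5 − 4.3).
-2.4 = -5.8 α, so α = 0.41379.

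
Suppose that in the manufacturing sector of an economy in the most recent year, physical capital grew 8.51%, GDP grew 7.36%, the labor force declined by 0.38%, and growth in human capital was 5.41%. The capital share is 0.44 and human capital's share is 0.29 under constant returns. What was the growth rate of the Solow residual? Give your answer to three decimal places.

Labor's share = 1 − 0.44 − 0.29 = 0.27.
Physical capital: 0.44 × 8.51 = 3.7444 pp.
Human capital: 0.29 × 5.41 = 1.5689 pp.
The labor force: 0.27 × (-0.38) = -0.1026 pp.
TFP growth = 7.36 − 5.2107 = 2.1493%.

2.149%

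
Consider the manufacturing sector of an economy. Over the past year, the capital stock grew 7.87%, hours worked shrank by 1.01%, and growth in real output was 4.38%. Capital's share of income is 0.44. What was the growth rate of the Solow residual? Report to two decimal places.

Labor's share = 1 − 0.44 = 0.56.
The capital stock: 0.44 × 7.87 = 3.4628 pp.
Hours worked: 0.56 × (-1.01) = -0.5656 pp.
TFP growth = 4.38 − 2.8972 = 1.4828%.

1.48%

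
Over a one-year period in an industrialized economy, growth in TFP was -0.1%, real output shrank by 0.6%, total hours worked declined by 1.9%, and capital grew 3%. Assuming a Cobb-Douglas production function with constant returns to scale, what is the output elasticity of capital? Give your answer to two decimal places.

The output elasticity of capital is 0.29.

gY = gA + α·gK + (1−α)·gL, so gY − gA − gL = α(gK − gL).
-0.6 + 0.1 + 1.9 = α × (3 − (-1.9)).
1.4 = 4.9 α, so α = 0.2857.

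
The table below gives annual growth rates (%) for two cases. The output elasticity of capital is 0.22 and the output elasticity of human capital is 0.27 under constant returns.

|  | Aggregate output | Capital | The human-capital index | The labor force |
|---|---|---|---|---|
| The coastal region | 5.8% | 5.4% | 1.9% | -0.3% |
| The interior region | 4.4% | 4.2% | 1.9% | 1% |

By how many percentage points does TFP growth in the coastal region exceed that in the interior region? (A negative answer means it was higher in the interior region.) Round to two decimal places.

Labor's share = 1 − 0.22 − 0.27 = 0.51.
The coastal region: TFP = 5.8 − 1.188 − 0.513 + 0.153 = 4.252%.
The interior region: TFP = 4.4 − 0.924 − 0.513 − 0.51 = 2.453%.
Difference = 4.252 − (2.453) = 1.799 pp.

1.80 percentage points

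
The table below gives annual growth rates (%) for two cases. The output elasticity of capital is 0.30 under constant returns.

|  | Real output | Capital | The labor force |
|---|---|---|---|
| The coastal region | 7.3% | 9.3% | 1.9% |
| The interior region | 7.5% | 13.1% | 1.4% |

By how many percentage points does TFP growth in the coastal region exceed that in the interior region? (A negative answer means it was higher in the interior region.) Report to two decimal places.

Labor's share = 1 − 0.3 = 0.7.
The coastal region: TFP = 7.3 − 2.79 − 1.33 = 3.18%.
The interior region: TFP = 7.5 − 3.93 − 0.98 = 2.59%.
Difference = 3.18 − (2.59) = 0.59 pp.

0.59 percentage points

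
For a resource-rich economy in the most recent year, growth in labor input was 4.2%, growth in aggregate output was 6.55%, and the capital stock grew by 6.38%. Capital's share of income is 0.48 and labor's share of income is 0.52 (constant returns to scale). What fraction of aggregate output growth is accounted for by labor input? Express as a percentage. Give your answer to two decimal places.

33.34%

Labor's share = 1 − 0.48 = 0.52.
Labor input contributed 0.52 × 4.2 = 2.184 pp.
Share of growth = 2.184 / 6.55 × 100 = 33.3435%.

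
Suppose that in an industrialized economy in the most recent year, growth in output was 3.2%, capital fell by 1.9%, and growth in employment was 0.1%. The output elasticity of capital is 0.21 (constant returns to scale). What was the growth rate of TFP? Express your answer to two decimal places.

3.52%

Labor's share = 1 − 0.21 = 0.79.
Capital: 0.21 × (-1.9) = -0.399 pp.
Employment: 0.79 × 0.1 = 0.079 pp.
TFP growth = 3.2 + 0.32 = 3.52%.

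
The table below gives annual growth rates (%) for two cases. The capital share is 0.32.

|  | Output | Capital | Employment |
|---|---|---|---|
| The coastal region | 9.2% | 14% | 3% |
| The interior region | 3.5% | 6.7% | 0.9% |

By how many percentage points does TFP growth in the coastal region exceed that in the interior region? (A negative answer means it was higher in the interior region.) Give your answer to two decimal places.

1.94 percentage points

Labor's share = 1 − 0.32 = 0.68.
The coastal region: TFP = 9.2 − 4.48 − 2.04 = 2.68%.
The interior region: TFP = 3.5 − 2.144 − 0.612 = 0.744%.
Difference = 2.68 − (0.744) = 1.936 pp.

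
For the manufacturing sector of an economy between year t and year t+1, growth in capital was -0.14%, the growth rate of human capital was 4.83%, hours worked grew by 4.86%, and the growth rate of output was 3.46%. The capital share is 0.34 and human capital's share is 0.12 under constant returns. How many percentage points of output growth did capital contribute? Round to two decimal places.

-0.05 percentage points

Contribution = share × growth = 0.34 × (-0.14) = -0.0476 pp.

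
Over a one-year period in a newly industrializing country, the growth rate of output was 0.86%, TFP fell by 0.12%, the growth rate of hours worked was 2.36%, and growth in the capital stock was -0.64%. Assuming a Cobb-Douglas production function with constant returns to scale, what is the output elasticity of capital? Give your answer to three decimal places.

gY = gA + α·gK + (1−α)·gL, so gY − gA − gL = α(gK − gL).
0.86 + 0.12 − 2.36 = α × (-0.64 − 2.36).
-1.38 = -3 α, so α = 0.46.

The output elasticity of capital is 0.460.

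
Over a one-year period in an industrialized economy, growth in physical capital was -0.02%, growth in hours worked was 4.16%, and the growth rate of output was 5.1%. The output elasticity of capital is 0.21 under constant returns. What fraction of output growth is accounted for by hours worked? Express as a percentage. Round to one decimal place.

64.4%

Labor's share = 1 − 0.21 = 0.79.
Hours worked contributed 0.79 × 4.16 = 3.2864 pp.
Share of growth = 3.2864 / 5.1 × 100 = 64.439%.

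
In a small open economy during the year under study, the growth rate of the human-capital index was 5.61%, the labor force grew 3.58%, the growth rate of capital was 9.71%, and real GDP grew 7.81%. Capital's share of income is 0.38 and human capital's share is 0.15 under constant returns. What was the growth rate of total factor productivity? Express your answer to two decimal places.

Labor's share = 1 − 0.38 − 0.15 = 0.47.
Capital: 0.38 × 9.71 = 3.6898 pp.
The human-capital index: 0.15 × 5.61 = 0.8415 pp.
The labor force: 0.47 × 3.58 = 1.6826 pp.
TFP growth = 7.81 − 6.2139 = 1.5961%.

1.60%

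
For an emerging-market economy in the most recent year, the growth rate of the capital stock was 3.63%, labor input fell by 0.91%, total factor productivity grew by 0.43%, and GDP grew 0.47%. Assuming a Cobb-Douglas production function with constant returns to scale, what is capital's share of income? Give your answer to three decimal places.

0.209

gY = gA + α·gK + (1−α)·gL, so gY − gA − gL = α(gK − gL).
0.47 − 0.43 + 0.91 = α × (3.63 − (-0.91)).
0.95 = 4.54 α, so α = 0.20925.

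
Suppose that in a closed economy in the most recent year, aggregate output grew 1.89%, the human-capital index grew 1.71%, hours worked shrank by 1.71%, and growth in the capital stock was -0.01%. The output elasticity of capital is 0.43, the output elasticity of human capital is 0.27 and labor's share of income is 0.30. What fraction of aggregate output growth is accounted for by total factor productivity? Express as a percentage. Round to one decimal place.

Total factor productivity accounted for 102.9% of growth.

Labor's share = 1 − 0.43 − 0.27 = 0.3.
The capital stock: 0.43 × (-0.01) = -0.0043 pp.
The human-capital index: 0.27 × 1.71 = 0.4617 pp.
Hours worked: 0.3 × (-1.71) = -0.513 pp.
TFP growth = 1.89 + 0.0556 = 1.9456%.
TFP share of growth = 1.9456 / 1.89 × 100 = 102.942%.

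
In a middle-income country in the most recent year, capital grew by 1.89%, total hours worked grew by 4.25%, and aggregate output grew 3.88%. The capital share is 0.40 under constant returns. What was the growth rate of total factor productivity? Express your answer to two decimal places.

0.57%

Labor's share = 1 − 0.4 = 0.6.
Capital: 0.4 × 1.89 = 0.756 pp.
Total hours worked: 0.6 × 4.25 = 2.55 pp.
TFP growth = 3.88 − 3.306 = 0.574%.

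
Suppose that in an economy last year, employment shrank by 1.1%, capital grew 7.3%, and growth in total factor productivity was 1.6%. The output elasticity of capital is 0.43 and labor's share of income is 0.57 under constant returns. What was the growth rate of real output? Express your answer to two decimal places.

4.11%

Labor's share = 1 − 0.43 = 0.57.
Capital: 0.43 × 7.3 = 3.139 pp.
Employment: 0.57 × (-1.1) = -0.627 pp.
Output growth = 1.6 + 2.512 = 4.112%.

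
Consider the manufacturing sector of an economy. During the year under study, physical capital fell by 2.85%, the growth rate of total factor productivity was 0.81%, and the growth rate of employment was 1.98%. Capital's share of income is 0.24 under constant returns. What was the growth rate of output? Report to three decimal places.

1.631%

Labor's share = 1 − 0.24 = 0.76.
Physical capital: 0.24 × (-2.85) = -0.684 pp.
Employment: 0.76 × 1.98 = 1.5048 pp.
Output growth = 0.81 + 0.8208 = 1.6308%.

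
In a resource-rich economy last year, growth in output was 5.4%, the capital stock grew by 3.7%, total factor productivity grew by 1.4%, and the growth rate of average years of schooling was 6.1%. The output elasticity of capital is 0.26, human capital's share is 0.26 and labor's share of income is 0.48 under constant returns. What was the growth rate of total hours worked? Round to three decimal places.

Total hours worked growth was 3.025%.

Labor's share = 1 − 0.26 − 0.26 = 0.48.
gY = gA + 0.26×3.7 + 0.26×6.1 + 0.48×g.
0.48×g = 5.4 − 1.4 − 2.548 = 1.452.
g = 1.452 / 0.48 = 3.025%.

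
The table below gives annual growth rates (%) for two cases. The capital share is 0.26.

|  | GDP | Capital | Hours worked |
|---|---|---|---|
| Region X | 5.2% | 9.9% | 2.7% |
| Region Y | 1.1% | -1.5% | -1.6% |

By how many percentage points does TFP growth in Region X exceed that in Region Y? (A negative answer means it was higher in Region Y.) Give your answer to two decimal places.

Labor's share = 1 − 0.26 = 0.74.
Region X: TFP = 5.2 − 2.574 − 1.998 = 0.628%.
Region Y: TFP = 1.1 + 0.39 + 1.184 = 2.674%.
Difference = 0.628 − (2.674) = -2.046 pp.

-2.05 percentage points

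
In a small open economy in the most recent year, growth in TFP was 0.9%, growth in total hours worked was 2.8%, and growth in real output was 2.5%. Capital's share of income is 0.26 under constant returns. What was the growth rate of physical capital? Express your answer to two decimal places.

Labor's share = 1 − 0.26 = 0.74.
gY = gA + 0.74×2.8 + 0.26×g.
0.26×g = 2.5 − 0.9 − 2.072 = -0.472.
g = -0.472 / 0.26 = -1.8154%.

-1.82%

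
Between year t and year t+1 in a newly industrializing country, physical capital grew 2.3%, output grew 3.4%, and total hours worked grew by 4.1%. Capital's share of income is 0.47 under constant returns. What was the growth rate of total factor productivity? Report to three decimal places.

Labor's share = 1 − 0.47 = 0.53.
Physical capital: 0.47 × 2.3 = 1.081 pp.
Total hours worked: 0.53 × 4.1 = 2.173 pp.
TFP growth = 3.4 − 3.254 = 0.146%.

0.146%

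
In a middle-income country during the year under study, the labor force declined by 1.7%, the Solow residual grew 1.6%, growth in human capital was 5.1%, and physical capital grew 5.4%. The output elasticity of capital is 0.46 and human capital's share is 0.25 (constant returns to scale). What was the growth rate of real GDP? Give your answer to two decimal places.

Labor's share = 1 − 0.46 − 0.25 = 0.29.
Physical capital: 0.46 × 5.4 = 2.484 pp.
Human capital: 0.25 × 5.1 = 1.275 pp.
The labor force: 0.29 × (-1.7) = -0.493 pp.
Output growth = 1.6 + 3.266 = 4.866%.

4.87%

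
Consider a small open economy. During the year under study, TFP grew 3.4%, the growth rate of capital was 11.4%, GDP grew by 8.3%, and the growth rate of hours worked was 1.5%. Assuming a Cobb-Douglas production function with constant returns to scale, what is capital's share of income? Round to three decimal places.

Capital's share of income is 0.343.

gY = gA + α·gK + (1−α)·gL, so gY − gA − gL = α(gK − gL).
8.3 − 3.4 − 1.5 = α × (11.4 − 1.5).
3.4 = 9.9 α, so α = 0.34343.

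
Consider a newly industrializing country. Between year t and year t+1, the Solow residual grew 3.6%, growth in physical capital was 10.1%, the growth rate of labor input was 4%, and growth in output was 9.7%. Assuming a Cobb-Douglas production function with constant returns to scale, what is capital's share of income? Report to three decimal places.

gY = gA + α·gK + (1−α)·gL, so gY − gA − gL = α(gK − gL).
9.7 − 3.6 − 4 = α × (10.1 − 4).
2.1 = 6.1 α, so α = 0.34426.

α = 0.344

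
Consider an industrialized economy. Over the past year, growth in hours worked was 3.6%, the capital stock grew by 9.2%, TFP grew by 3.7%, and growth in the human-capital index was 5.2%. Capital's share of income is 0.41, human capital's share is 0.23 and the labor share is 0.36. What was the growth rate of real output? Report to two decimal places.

9.96%

Labor's share = 1 − 0.41 − 0.23 = 0.36.
The capital stock: 0.41 × 9.2 = 3.772 pp.
The human-capital index: 0.23 × 5.2 = 1.196 pp.
Hours worked: 0.36 × 3.6 = 1.296 pp.
Output growth = 3.7 + 6.264 = 9.964%.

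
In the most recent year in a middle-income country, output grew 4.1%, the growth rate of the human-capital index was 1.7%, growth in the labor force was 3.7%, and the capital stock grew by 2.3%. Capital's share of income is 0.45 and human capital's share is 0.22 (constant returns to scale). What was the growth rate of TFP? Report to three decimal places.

1.470%

Labor's share = 1 − 0.45 − 0.22 = 0.33.
The capital stock: 0.45 × 2.3 = 1.035 pp.
The human-capital index: 0.22 × 1.7 = 0.374 pp.
The labor force: 0.33 × 3.7 = 1.221 pp.
TFP growth = 4.1 − 2.63 = 1.47%.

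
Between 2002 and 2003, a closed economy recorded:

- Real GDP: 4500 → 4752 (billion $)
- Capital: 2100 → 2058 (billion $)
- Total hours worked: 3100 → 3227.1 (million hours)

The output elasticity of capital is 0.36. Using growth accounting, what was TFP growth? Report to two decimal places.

Real GDP growth = (4752 − 4500) / 4500 = 5.6%.
Capital growth = (2058 − 2100) / 2100 = -2%.
Total hours worked growth = (3227.1 − 3100) / 3100 = 4.1%.
Labor's share = 1 − 0.36 = 0.64.
Capital: 0.36 × (-2) = -0.72 pp.
Total hours worked: 0.64 × 4.1 = 2.624 pp.
TFP growth = 5.6 − 1.904 = 3.696%.

TFP grew 3.70%.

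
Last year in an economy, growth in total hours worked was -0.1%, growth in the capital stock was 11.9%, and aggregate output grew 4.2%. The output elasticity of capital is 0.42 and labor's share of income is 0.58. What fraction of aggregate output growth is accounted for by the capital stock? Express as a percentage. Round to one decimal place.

The capital stock contributed 0.42 × 11.9 = 4.998 pp.
Share of growth = 4.998 / 4.2 × 100 = 119%.

119.0%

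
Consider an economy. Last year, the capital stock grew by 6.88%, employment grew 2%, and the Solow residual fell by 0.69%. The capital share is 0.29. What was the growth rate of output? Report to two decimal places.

2.73%

Labor's share = 1 − 0.29 = 0.71.
The capital stock: 0.29 × 6.88 = 1.9952 pp.
Employment: 0.71 × 2 = 1.42 pp.
Output growth = -0.69 + 3.4152 = 2.7252%.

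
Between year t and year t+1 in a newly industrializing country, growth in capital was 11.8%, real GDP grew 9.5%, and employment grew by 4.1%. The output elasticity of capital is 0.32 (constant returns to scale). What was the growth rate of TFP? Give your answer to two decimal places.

2.94%

Labor's share = 1 − 0.32 = 0.68.
Capital: 0.32 × 11.8 = 3.776 pp.
Employment: 0.68 × 4.1 = 2.788 pp.
TFP growth = 9.5 − 6.564 = 2.936%.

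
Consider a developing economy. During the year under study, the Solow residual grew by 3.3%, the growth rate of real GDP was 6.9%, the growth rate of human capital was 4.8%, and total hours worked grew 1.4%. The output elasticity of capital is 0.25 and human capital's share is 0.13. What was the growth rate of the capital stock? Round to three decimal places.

8.432%

Labor's share = 1 − 0.25 − 0.13 = 0.62.
gY = gA + 0.13×4.8 + 0.62×1.4 + 0.25×g.
0.25×g = 6.9 − 3.3 − 1.492 = 2.108.
g = 2.108 / 0.25 = 8.432%.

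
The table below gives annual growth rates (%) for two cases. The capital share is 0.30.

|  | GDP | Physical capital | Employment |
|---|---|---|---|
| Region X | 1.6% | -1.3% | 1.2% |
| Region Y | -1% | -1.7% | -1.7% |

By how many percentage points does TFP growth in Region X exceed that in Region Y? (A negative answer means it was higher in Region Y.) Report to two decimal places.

0.45 percentage points

Labor's share = 1 − 0.3 = 0.7.
Region X: TFP = 1.6 + 0.39 − 0.84 = 1.15%.
Region Y: TFP = -1 + 0.51 + 1.19 = 0.7%.
Difference = 1.15 − (0.7) = 0.45 pp.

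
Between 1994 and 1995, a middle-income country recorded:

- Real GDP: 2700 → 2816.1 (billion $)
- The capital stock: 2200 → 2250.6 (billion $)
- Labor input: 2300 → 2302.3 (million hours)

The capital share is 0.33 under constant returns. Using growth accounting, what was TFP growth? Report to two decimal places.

3.47%

Real GDP growth = (2816.1 − 2700) / 2700 = 4.3%.
The capital stock growth = (2250.6 − 2200) / 2200 = 2.3%.
Labor input growth = (2302.3 − 2300) / 2300 = 0.1%.
Labor's share = 1 − 0.33 = 0.67.
The capital stock: 0.33 × 2.3 = 0.759 pp.
Labor input: 0.67 × 0.1 = 0.067 pp.
TFP growth = 4.3 − 0.826 = 3.474%.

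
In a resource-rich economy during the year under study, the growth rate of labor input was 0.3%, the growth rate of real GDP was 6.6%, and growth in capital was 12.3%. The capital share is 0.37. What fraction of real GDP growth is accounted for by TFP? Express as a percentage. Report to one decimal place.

Labor's share = 1 − 0.37 = 0.63.
Capital: 0.37 × 12.3 = 4.551 pp.
Labor input: 0.63 × 0.3 = 0.189 pp.
TFP growth = 6.6 − 4.74 = 1.86%.
TFP share of growth = 1.86 / 6.6 × 100 = 28.182%.

TFP accounted for 28.2% of growth.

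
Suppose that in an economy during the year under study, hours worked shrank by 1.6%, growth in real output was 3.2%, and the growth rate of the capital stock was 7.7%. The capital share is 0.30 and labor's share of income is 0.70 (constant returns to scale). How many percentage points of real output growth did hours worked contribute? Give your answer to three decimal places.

Labor's share = 1 − 0.3 = 0.7.
Contribution = share × growth = 0.7 × (-1.6) = -1.12 pp.

-1.120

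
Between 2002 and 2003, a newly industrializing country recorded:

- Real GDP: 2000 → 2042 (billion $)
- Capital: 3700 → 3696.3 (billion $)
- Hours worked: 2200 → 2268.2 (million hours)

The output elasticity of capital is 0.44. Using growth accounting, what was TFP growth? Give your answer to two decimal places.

Real GDP growth = (2042 − 2000) / 2000 = 2.1%.
Capital growth = (3696.3 − 3700) / 3700 = -0.1%.
Hours worked growth = (2268.2 − 2200) / 2200 = 3.1%.
Labor's share = 1 − 0.44 = 0.56.
Capital: 0.44 × (-0.1) = -0.044 pp.
Hours worked: 0.56 × 3.1 = 1.736 pp.
TFP growth = 2.1 − 1.692 = 0.408%.

0.41%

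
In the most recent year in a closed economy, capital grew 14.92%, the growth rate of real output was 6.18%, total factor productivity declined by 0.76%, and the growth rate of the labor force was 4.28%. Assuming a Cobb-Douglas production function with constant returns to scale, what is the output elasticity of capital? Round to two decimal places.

gY = gA + α·gK + (1−α)·gL, so gY − gA − gL = α(gK − gL).
6.18 + 0.76 − 4.28 = α × (14.92 − 4.28).
2.66 = 10.64 α, so α = 0.25.

The output elasticity of capital is 0.25.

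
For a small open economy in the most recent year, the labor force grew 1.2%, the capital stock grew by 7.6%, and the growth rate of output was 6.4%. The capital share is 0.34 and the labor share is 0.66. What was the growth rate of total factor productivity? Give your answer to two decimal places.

Labor's share = 1 − 0.34 = 0.66.
The capital stock: 0.34 × 7.6 = 2.584 pp.
The labor force: 0.66 × 1.2 = 0.792 pp.
TFP growth = 6.4 − 3.376 = 3.024%.

Total factor productivity grew 3.02%.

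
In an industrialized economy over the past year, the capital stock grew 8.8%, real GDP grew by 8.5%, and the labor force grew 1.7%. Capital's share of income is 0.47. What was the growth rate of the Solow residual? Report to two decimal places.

Labor's share = 1 − 0.47 = 0.53.
The capital stock: 0.47 × 8.8 = 4.136 pp.
The labor force: 0.53 × 1.7 = 0.901 pp.
TFP growth = 8.5 − 5.037 = 3.463%.

3.46%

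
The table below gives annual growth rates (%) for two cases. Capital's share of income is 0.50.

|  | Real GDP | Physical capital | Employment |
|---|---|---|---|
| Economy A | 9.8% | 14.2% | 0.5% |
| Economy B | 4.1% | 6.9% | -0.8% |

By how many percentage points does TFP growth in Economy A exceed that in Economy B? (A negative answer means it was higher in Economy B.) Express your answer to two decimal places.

Labor's share = 1 − 0.5 = 0.5.
Economy A: TFP = 9.8 − 7.1 − 0.25 = 2.45%.
Economy B: TFP = 4.1 − 3.45 + 0.4 = 1.05%.
Difference = 2.45 − (1.05) = 1.4 pp.

1.40 percentage points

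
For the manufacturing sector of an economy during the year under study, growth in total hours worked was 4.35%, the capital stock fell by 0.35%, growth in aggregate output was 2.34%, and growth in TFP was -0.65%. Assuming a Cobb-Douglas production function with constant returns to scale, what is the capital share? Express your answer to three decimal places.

The capital share is 0.289.

gY = gA + α·gK + (1−α)·gL, so gY − gA − gL = α(gK − gL).
2.34 + 0.65 − 4.35 = α × (-0.35 − 4.35).
-1.36 = -4.7 α, so α = 0.28936.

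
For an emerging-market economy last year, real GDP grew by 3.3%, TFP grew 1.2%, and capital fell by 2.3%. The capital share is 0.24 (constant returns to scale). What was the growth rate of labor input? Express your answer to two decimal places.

Labor input growth was 3.49%.

Labor's share = 1 − 0.24 = 0.76.
gY = gA + 0.24×(-2.3) + 0.76×g.
0.76×g = 3.3 − 1.2 + 0.552 = 2.652.
g = 2.652 / 0.76 = 3.4895%.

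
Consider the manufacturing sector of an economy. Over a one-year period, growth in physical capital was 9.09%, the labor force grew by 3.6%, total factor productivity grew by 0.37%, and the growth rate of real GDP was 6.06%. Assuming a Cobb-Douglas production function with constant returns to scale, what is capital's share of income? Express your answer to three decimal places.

α = 0.381

gY = gA + α·gK + (1−α)·gL, so gY − gA − gL = α(gK − gL).
6.06 − 0.37 − 3.6 = α × (9.09 − 3.6).
2.09 = 5.49 α, so α = 0.38069.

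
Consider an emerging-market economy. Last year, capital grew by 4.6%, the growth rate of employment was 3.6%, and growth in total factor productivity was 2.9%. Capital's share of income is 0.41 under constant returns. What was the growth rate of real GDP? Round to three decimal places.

6.910%

Labor's share = 1 − 0.41 = 0.59.
Capital: 0.41 × 4.6 = 1.886 pp.
Employment: 0.59 × 3.6 = 2.124 pp.
Output growth = 2.9 + 4.01 = 6.91%.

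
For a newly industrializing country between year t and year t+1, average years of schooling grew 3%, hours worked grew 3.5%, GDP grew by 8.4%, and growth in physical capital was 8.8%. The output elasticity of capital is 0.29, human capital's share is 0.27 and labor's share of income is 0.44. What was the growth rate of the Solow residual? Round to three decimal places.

Labor's share = 1 − 0.29 − 0.27 = 0.44.
Physical capital: 0.29 × 8.8 = 2.552 pp.
Average years of schooling: 0.27 × 3 = 0.81 pp.
Hours worked: 0.44 × 3.5 = 1.54 pp.
TFP growth = 8.4 − 4.902 = 3.498%.

The Solow residual grew 3.498%.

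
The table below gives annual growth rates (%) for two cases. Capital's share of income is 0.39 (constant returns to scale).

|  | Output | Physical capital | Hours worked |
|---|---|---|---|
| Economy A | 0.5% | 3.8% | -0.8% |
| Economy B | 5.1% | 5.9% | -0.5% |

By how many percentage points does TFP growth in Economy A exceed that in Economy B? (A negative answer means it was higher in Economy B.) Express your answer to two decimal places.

Labor's share = 1 − 0.39 = 0.61.
Economy A: TFP = 0.5 − 1.482 + 0.488 = -0.494%.
Economy B: TFP = 5.1 − 2.301 + 0.305 = 3.104%.
Difference = -0.494 − (3.104) = -3.598 pp.

-3.60 percentage points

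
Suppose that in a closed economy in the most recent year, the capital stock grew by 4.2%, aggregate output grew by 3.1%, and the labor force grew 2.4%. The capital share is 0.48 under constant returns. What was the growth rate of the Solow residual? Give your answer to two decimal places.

Labor's share = 1 − 0.48 = 0.52.
The capital stock: 0.48 × 4.2 = 2.016 pp.
The labor force: 0.52 × 2.4 = 1.248 pp.
TFP growth = 3.1 − 3.264 = -0.164%.

-0.16%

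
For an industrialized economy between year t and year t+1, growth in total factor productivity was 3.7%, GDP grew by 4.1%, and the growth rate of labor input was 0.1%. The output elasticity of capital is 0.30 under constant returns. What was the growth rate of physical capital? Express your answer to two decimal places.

1.10%

Labor's share = 1 − 0.3 = 0.7.
gY = gA + 0.7×0.1 + 0.3×g.
0.3×g = 4.1 − 3.7 − 0.07 = 0.33.
g = 0.33 / 0.3 = 1.1%.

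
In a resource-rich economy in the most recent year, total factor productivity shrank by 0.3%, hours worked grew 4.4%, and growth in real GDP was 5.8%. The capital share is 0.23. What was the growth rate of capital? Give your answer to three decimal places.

Capital growth was 11.791%.

Labor's share = 1 − 0.23 = 0.77.
gY = gA + 0.77×4.4 + 0.23×g.
0.23×g = 5.8 + 0.3 − 3.388 = 2.712.
g = 2.712 / 0.23 = 11.7913%.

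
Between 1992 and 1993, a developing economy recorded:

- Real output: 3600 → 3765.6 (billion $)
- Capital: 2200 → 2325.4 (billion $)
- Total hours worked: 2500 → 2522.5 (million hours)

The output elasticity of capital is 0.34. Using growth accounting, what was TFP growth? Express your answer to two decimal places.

2.07%

Real output growth = (3765.6 − 3600) / 3600 = 4.6%.
Capital growth = (2325.4 − 2200) / 2200 = 5.7%.
Total hours worked growth = (2522.5 − 2500) / 2500 = 0.9%.
Labor's share = 1 − 0.34 = 0.66.
Capital: 0.34 × 5.7 = 1.938 pp.
Total hours worked: 0.66 × 0.9 = 0.594 pp.
TFP growth = 4.6 − 2.532 = 2.068%.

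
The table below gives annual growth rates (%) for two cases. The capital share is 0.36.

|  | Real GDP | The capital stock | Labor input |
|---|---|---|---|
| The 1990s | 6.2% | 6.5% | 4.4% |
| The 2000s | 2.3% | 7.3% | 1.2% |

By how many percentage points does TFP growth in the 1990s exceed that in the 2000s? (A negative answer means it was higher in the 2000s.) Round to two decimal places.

2.14 percentage points

Labor's share = 1 − 0.36 = 0.64.
The 1990s: TFP = 6.2 − 2.34 − 2.816 = 1.044%.
The 2000s: TFP = 2.3 − 2.628 − 0.768 = -1.096%.
Difference = 1.044 − (-1.096) = 2.14 pp.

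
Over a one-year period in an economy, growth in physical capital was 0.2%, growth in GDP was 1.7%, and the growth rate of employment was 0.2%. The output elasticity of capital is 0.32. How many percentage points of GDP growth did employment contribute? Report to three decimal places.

0.136 pp

Labor's share = 1 − 0.32 = 0.68.
Contribution = share × growth = 0.68 × 0.2 = 0.136 pp.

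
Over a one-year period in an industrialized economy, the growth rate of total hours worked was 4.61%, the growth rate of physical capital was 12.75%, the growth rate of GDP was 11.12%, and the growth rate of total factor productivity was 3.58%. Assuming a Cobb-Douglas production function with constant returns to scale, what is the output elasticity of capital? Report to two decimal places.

The output elasticity of capital is 0.36.

gY = gA + α·gK + (1−α)·gL, so gY − gA − gL = α(gK − gL).
11.12 − 3.58 − 4.61 = α × (12.75 − 4.61).
2.93 = 8.14 α, so α = 0.36.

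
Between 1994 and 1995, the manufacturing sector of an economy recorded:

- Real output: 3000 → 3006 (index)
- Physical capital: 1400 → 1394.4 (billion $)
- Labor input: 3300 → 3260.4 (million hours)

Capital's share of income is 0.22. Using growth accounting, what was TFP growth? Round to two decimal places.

1.22%

Real output growth = (3006 − 3000) / 3000 = 0.2%.
Physical capital growth = (1394.4 − 1400) / 1400 = -0.4%.
Labor input growth = (3260.4 − 3300) / 3300 = -1.2%.
Labor's share = 1 − 0.22 = 0.78.
Physical capital: 0.22 × (-0.4) = -0.088 pp.
Labor input: 0.78 × (-1.2) = -0.936 pp.
TFP growth = 0.2 + 1.024 = 1.224%.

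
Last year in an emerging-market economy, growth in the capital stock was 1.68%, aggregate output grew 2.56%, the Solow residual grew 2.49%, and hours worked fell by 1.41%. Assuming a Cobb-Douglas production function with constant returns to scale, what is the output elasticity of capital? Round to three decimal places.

gY = gA + α·gK + (1−α)·gL, so gY − gA − gL = α(gK − gL).
2.56 − 2.49 + 1.41 = α × (1.68 − (-1.41)).
1.48 = 3.09 α, so α = 0.47896.

0.479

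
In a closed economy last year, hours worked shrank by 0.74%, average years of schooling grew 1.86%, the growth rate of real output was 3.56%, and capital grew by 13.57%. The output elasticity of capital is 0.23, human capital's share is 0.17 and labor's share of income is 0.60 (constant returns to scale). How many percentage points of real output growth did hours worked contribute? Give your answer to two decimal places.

-0.44 percentage points

Labor's share = 1 − 0.23 − 0.17 = 0.6.
Contribution = share × growth = 0.6 × (-0.74) = -0.444 pp.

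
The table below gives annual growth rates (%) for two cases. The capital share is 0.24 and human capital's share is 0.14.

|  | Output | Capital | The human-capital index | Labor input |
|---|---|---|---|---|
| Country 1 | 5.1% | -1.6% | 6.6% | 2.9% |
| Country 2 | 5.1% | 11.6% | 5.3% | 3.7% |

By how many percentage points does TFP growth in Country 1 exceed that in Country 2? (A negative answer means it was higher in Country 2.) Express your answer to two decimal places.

3.48 percentage points

Labor's share = 1 − 0.24 − 0.14 = 0.62.
Country 1: TFP = 5.1 + 0.384 − 0.924 − 1.798 = 2.762%.
Country 2: TFP = 5.1 − 2.784 − 0.742 − 2.294 = -0.72%.
Difference = 2.762 − (-0.72) = 3.482 pp.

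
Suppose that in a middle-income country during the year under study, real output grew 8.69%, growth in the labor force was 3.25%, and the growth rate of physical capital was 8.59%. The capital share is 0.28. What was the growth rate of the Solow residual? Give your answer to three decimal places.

3.945%

Labor's share = 1 − 0.28 = 0.72.
Physical capital: 0.28 × 8.59 = 2.4052 pp.
The labor force: 0.72 × 3.25 = 2.34 pp.
TFP growth = 8.69 − 4.7452 = 3.9448%.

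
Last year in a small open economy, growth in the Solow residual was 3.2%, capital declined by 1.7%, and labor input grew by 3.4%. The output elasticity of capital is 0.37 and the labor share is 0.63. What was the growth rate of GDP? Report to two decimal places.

Labor's share = 1 − 0.37 = 0.63.
Capital: 0.37 × (-1.7) = -0.629 pp.
Labor input: 0.63 × 3.4 = 2.142 pp.
Output growth = 3.2 + 1.513 = 4.713%.

GDP grew 4.71%.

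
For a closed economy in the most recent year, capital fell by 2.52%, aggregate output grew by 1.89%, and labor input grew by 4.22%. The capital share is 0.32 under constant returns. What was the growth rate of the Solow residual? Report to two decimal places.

-0.17%

Labor's share = 1 − 0.32 = 0.68.
Capital: 0.32 × (-2.52) = -0.8064 pp.
Labor input: 0.68 × 4.22 = 2.8696 pp.
TFP growth = 1.89 − 2.0632 = -0.1732%.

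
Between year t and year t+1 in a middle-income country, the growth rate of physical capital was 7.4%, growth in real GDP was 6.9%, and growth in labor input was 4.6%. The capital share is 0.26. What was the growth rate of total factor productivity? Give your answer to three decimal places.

1.572%

Labor's share = 1 − 0.26 = 0.74.
Physical capital: 0.26 × 7.4 = 1.924 pp.
Labor input: 0.74 × 4.6 = 3.404 pp.
TFP growth = 6.9 − 5.328 = 1.572%.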